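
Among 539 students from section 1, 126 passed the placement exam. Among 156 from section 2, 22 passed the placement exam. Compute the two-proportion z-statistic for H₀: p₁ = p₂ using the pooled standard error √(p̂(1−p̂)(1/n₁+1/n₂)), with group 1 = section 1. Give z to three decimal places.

p̂₁ = 126/539 = 0.23377, p̂₂ = 22/156 = 0.14103.
Pooling: p̂ = 148/695 = 0.21295.
Pooled SE = √[0.1676021·0.00826554] ≈ 0.037220.
z = 0.09274/0.037220 = 2.492.

z = 2.492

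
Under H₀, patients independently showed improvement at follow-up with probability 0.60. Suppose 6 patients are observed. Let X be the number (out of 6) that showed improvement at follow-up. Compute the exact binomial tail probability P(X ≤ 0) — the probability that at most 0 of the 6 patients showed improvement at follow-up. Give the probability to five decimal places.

X is binomial with n = 6 and p = 0.60.
P(X ≤ 0) = C(6,0)·0.60^0·0.40^6.
= 0.004096 = 0.00410.

P = 0.00410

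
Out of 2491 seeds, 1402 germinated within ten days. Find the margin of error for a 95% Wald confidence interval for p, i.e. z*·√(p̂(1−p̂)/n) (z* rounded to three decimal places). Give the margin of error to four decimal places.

With x = 1402 successes in n = 2491, p̂ = 0.56283.
Standard error of p̂: √(0.246053/2491) = √0.000098777 = 0.009939.
For 95% confidence, z* = 1.960.
ME = 1.960·0.009939 = 0.0195.

ME = 0.0195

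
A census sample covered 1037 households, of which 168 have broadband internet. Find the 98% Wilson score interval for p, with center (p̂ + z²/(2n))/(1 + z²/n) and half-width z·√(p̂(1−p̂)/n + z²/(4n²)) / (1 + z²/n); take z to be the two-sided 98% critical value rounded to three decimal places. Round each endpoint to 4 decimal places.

(0.1372, 0.1904)

p̂ = 168/1037 = 0.16201; z = 2.326, so z² = 5.410276.
Denominator 1 + z²/n = 1 + 5.410276/1037 = 1.005217.
Adjusted center: (0.16201 + z²/(2n))/1.005217 = 0.16376.
Radicand: p̂(1−p̂)/n + z²/(4n²) = 0.000130916 + 0.000001258 = 0.000132174.
Half-width = 2.326·√0.000132174/1.005217 = 0.02660.
Interval: 0.16376 ± 0.02660 → (0.1372, 0.1904).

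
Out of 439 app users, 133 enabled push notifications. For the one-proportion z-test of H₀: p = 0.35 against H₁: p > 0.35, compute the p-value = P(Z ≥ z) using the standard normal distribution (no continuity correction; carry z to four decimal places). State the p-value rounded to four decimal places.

With x = 133 successes in n = 439, p̂ = 0.30296.
Under H₀, SE = √(p₀(1−p₀)/n) = √(0.35·0.65/439) = √0.000518223 = 0.022765.
z = (p̂ − p₀)/SE = (133/439 − 0.35)/0.022765 ≈ -2.0663.
From the standard normal, P(Z ≥ z) = 0.9806.

p-value = 0.9806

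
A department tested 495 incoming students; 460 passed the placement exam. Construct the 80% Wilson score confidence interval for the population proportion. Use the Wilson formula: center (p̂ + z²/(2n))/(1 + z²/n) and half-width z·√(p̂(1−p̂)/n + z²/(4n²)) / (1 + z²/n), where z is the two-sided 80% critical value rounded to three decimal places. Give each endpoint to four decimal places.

p̂ = 460/495 = 0.92929; z = 1.282, so z² = 1.643524.
1 + z²/n = 1.003320.
Center = (0.92929 + 0.001660)/1.003320 = 0.92787.
Radicand: p̂(1−p̂)/n + z²/(4n²) = 0.000132743 + 0.000001677 = 0.000134420.
Half-width = 1.282·√0.000134420/1.003320 = 0.01481.
Interval: 0.92787 ± 0.01481 → (0.9131, 0.9427).

(0.9131, 0.9427)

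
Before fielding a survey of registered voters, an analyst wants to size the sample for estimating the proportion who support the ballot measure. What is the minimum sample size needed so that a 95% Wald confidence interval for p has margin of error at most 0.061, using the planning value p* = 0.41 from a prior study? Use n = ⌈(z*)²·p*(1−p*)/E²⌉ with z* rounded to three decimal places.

For 95% confidence, z* = 1.960.
p*(1−p*) = 0.41·0.59 = 0.2419.
(z*)²·p*(1−p*)/E² = 3.841600·0.2419/0.003721 = 249.740.
Rounding up, n = 250.

n = 250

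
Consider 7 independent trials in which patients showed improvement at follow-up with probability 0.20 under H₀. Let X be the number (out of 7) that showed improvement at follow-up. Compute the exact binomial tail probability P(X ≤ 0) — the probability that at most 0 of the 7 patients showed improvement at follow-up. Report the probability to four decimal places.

X is binomial with n = 7 and p = 0.20.
P(X ≤ 0) = C(7,0)·0.20^0·0.80^7.
= 0.209715 = 0.2097.

P = 0.2097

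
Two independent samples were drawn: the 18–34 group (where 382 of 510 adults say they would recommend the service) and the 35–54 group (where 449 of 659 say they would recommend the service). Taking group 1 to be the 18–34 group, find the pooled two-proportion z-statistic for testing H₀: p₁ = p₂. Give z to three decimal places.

z = 2.531

p̂₁ = 382/510 = 0.74902, p̂₂ = 449/659 = 0.68134.
Pooled p̂ = (382+449)/(510+659) = 831/1169 = 0.71086.
SE = √[p̂(1−p̂)(1/n₁+1/n₂)] = √[0.71086·0.28914·(1/510+1/659)] ≈ 0.026738.
z = (p̂₁ − p̂₂)/SE = (0.74902 − 0.68134)/0.026738 = 0.06768/0.026738 = 2.531.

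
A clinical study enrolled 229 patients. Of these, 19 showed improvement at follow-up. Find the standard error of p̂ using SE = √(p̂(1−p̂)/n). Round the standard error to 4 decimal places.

SE = 0.0182

Sample proportion p̂ = 19/229 = 0.08297.
p̂(1−p̂) = 0.076086.
Dividing by n and taking the root: √0.000332253 = 0.0182.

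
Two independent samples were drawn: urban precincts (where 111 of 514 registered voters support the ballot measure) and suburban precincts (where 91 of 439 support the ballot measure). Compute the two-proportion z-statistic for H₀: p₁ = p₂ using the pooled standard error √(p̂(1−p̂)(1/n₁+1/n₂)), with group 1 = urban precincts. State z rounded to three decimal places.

z = 0.326

p̂₁ = 111/514 = 0.21595, p̂₂ = 91/439 = 0.20729.
Pooling: p̂ = 202/953 = 0.21196.
SE = √[p̂(1−p̂)(1/n₁+1/n₂)] = √[0.21196·0.78804·(1/514+1/439)] ≈ 0.026560.
z = (p̂₁ − p̂₂)/SE = (0.21595 − 0.20729)/0.026560 = 0.00866/0.026560 = 0.326.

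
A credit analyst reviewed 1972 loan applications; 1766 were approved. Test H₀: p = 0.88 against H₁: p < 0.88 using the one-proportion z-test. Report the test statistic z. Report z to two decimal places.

Sample proportion p̂ = 1766/1972 = 0.89554.
Under H₀, SE = √(p₀(1−p₀)/n) = √(0.88·0.12/1972) = √0.000053550 = 0.007318.
Test statistic: z = 0.01554/0.007318 = 2.12.

z = 2.12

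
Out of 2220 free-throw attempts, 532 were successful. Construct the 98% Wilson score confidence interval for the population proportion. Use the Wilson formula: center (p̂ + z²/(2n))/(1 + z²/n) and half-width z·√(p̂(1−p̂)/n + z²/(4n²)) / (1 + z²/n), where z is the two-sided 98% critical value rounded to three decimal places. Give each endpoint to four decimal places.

(0.2192, 0.2613)

p̂ = 532/2220 = 0.23964; z = 2.326, so z² = 5.410276.
1 + z²/n = 1.002437.
Center = (0.23964 + 0.001219)/1.002437 = 0.24027.
Radicand: p̂(1−p̂)/n + z²/(4n²) = 0.000082078 + 0.000000274 = 0.000082352.
Half-width = 2.326·√0.000082352/1.002437 = 0.02106.
So the interval runs from 0.2192 to 0.2613.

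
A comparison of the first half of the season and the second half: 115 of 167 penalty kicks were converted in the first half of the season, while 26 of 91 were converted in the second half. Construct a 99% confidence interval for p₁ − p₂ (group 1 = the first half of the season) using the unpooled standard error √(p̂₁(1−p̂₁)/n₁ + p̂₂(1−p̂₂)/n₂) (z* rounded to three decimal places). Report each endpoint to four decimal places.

p̂₁ = 0.68862, p̂₂ = 0.28571, so the observed difference is 0.40291.
Unpooled SE = √(p̂₁(1−p̂₁)/n₁ + p̂₂(1−p̂₂)/n₂) = √(0.001283961 + 0.002242655) = 0.059385.
The 99% critical value is z* = 2.576. Margin = 2.576·0.059385 = 0.15298.
CI: 0.40291 ± 0.15298 = (0.2499, 0.5559).

(0.2499, 0.5559)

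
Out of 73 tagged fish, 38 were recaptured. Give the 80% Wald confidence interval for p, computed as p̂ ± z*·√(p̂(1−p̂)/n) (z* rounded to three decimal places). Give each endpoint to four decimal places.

Sample proportion p̂ = 38/73 = 0.52055.
SE(p̂) = √(0.52055·0.47945/73) = 0.058471.
The 80% critical value is z* = 1.282.
Margin of error: 1.282 × 0.058471 = 0.07496.
So the interval runs from 0.4456 to 0.5955.

(0.4456, 0.5955)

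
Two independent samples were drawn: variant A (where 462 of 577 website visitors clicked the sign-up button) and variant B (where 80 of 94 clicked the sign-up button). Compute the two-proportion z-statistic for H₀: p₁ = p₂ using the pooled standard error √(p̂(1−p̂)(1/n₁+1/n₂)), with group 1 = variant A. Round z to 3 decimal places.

Sample proportions: p̂₁ = 462/577 = 0.80069 and p̂₂ = 80/94 = 0.85106.
Pooling: p̂ = 542/671 = 0.80775.
Pooled SE = √[0.1552902·0.01237140] ≈ 0.043831.
z = (p̂₁ − p̂₂)/SE = (0.80069 − 0.85106)/0.043831 = -0.05037/0.043831 = -1.149.

z = -1.149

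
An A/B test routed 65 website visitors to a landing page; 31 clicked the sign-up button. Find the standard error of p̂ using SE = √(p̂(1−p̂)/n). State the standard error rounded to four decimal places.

SE = 0.0620

With x = 31 successes in n = 65, p̂ = 0.47692.
p̂(1−p̂) = 0.47692·0.52308 = 0.249467.
SE = √(0.249467/65) = 0.0620.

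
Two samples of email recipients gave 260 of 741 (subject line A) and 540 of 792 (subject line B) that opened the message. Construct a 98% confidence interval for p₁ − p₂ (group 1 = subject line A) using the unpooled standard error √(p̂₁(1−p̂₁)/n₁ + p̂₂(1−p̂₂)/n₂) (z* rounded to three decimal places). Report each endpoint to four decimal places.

(-0.3870, -0.2749)

p̂₁ = 0.35088, p̂₂ = 0.68182, so the observed difference is -0.33094.
SE = √(0.000307372 + 0.000273917) = √0.000581289 = 0.024110.
The 98% critical value is z* = 2.326. Margin of error = 0.05608.
Interval: -0.33094 ± 0.05608 → (-0.3870, -0.2749).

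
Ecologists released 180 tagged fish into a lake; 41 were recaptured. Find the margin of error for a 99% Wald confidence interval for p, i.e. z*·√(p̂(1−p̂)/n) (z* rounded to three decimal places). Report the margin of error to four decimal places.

Sample proportion p̂ = 41/180 = 0.22778.
SE(p̂) = √(0.22778·0.77222/180) = 0.031260.
z* = 2.576 at the 99% level.
So ME = 0.0805.

ME = 0.0805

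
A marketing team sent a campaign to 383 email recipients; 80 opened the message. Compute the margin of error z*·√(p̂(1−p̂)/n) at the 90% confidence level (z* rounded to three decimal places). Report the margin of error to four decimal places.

ME = 0.0342

p̂ = 80/383 = 0.20888.
SE = √(p̂(1−p̂)/n) = √(0.165248/383) = 0.020772.
The 90% critical value is z* = 1.645.
ME = 1.645·0.020772 = 0.0342.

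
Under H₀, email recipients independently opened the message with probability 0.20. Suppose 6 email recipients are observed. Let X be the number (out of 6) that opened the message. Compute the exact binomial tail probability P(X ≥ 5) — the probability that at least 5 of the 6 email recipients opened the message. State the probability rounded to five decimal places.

X is binomial with n = 6 and p = 0.20.
P(X ≥ 5) = C(6,5)·0.20^5·0.80^1 + C(6,6)·0.20^6·0.80^0.
= 0.001536 + 0.000064 = 0.00160.

P = 0.00160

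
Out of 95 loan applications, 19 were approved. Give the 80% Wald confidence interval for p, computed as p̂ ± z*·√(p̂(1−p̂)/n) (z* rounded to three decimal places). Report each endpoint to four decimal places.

With x = 19 successes in n = 95, p̂ = 0.20000.
SE = √(p̂(1−p̂)/n) = √(0.160000/95) = 0.041039.
For 80% confidence, z* = 1.282.
Margin of error: 1.282 × 0.041039 = 0.05261.
So the interval runs from 0.1474 to 0.2526.

(0.1474, 0.2526)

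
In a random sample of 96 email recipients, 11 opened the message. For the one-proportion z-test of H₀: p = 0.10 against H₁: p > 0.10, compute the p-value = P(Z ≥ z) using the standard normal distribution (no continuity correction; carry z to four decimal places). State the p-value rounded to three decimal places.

With x = 11 successes in n = 96, p̂ = 0.11458.
Null standard error: √(0.10·0.90/96) = √0.000937500 = 0.030619.
z = (p̂ − p₀)/SE = (11/96 − 0.10)/0.030619 ≈ 0.4763.
From the standard normal, P(Z ≥ z) = 0.317.

p-value = 0.317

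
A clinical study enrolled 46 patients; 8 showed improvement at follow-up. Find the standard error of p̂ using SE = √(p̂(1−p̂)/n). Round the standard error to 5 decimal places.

SE = 0.05589

With x = 8 successes in n = 46, p̂ = 0.17391.
p̂(1−p̂) = 0.17391·0.82609 = 0.143665.
SE = √(0.143665/46) = 0.05589.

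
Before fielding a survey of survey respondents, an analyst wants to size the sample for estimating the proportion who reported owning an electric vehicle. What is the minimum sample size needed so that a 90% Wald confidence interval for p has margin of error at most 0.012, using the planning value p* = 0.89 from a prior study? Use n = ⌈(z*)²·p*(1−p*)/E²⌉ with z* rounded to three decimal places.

The 90% critical value is z* = 1.645.
p*(1−p*) = 0.89·0.11 = 0.0979.
(z*)²·p*(1−p*)/E² = 2.706025·0.0979/0.000144 = 1839.721.
Rounding up, n = 1840.

n = 1840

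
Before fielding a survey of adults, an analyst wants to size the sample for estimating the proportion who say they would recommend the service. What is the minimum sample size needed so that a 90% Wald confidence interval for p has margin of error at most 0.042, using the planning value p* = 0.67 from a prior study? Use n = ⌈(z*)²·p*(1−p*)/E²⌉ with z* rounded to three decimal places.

n = 340

The 90% critical value is z* = 1.645.
p*(1−p*) = 0.2211.
(z*)²·p*(1−p*)/E² = 2.706025·0.2211/0.001764 = 339.174.
⌈339.174⌉ = 340.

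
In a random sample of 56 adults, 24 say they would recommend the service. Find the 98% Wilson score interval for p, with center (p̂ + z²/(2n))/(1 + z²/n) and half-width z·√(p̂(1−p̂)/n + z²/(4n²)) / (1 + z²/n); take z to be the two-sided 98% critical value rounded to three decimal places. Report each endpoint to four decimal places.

p̂ = 24/56 = 0.42857; z = 2.326, so z² = 5.410276.
Denominator 1 + z²/n = 1 + 5.410276/56 = 1.096612.
Center = (0.42857 + 0.048306)/1.096612 = 0.43486.
Radicand: p̂(1−p̂)/n + z²/(4n²) = 0.004373178 + 0.000431304 = 0.004804482.
Half-width = 2.326·√0.004804482/1.096612 = 0.14702.
Interval: 0.43486 ± 0.14702 → (0.2878, 0.5819).

(0.2878, 0.5819)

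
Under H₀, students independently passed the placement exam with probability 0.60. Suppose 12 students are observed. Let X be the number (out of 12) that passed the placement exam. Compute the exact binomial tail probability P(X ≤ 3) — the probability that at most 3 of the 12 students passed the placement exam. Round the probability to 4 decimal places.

X is binomial with n = 12 and p = 0.60.
P(X ≤ 3) = C(12,0)·0.60^0·0.40^12 + C(12,1)·0.60^1·0.40^11 + C(12,2)·0.60^2·0.40^10 + C(12,3)·0.60^3·0.40^9.
= 0.000017 + 0.000302 + 0.002491 + 0.012457 = 0.0153.

P = 0.0153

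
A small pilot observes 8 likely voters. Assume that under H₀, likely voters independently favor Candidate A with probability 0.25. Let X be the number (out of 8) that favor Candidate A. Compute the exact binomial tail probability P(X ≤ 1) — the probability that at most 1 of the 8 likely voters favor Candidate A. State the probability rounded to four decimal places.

X ~ Binomial(n=8, p=0.25).
P(X ≤ 1) = C(8,0)·0.25^0·0.75^8 + C(8,1)·0.25^1·0.75^7.
= 0.100113 + 0.266968 = 0.3671.

P = 0.3671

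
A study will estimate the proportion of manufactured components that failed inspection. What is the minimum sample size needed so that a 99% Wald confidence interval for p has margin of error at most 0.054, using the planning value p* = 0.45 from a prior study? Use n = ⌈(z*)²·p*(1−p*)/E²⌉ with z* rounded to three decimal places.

n = 564

For 99% confidence, z* = 2.576.
p*(1−p*) = 0.45·0.55 = 0.2475.
(z*)²·p*(1−p*)/E² = 6.635776·0.2475/0.002916 = 563.222.
⌈563.222⌉ = 564.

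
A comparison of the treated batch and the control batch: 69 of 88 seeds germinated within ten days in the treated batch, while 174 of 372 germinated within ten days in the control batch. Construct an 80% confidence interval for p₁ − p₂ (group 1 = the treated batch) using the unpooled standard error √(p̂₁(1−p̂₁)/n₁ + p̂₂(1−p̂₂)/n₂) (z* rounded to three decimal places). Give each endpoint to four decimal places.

p̂₁ = 69/88 = 0.78409, p̂₂ = 174/372 = 0.46774; p̂₁ − p̂₂ = 0.31635.
SE = √(0.001923777 + 0.000669246) = √0.002593023 = 0.050922.
For 80% confidence, z* = 1.282. Margin of error = 0.06528.
CI: 0.31635 ± 0.06528 = (0.2511, 0.3816).

(0.2511, 0.3816)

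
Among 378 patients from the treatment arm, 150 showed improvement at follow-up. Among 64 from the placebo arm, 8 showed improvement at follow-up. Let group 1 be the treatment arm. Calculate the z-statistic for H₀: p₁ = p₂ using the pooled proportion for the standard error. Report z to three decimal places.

p̂₁ = 150/378 = 0.39683, p̂₂ = 8/64 = 0.12500.
Pooled p̂ = (150+8)/(378+64) = 158/442 = 0.35747.
Pooled SE = √[0.2296841·0.01827050] ≈ 0.064780.
z = (p̂₁ − p̂₂)/SE = (0.39683 − 0.12500)/0.064780 = 0.27183/0.064780 = 4.196.

z = 4.196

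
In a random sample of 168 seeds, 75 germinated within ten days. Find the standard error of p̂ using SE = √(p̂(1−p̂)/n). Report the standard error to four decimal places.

With x = 75 successes in n = 168, p̂ = 0.44643.
p̂(1−p̂) = 0.247130.
SE = √(0.247130/168) = √0.001471012 = 0.0384.

SE = 0.0384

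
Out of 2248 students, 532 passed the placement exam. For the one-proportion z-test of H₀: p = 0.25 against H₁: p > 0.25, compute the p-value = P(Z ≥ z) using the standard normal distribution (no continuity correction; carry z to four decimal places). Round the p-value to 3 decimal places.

p-value = 0.928

The sample proportion is 532/2248 = 0.23665.
SE₀ = √(0.25·0.75/2248) = 0.009133.
z = (p̂ − p₀)/SE = (532/2248 − 0.25)/0.009133 ≈ -1.4612.
From the standard normal, P(Z ≥ z) = 0.928.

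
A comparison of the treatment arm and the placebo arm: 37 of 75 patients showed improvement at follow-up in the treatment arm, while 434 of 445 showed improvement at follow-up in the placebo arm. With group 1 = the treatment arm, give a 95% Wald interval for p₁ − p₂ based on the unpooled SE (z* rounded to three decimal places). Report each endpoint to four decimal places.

p̂₁ = 37/75 = 0.49333, p̂₂ = 434/445 = 0.97528; p̂₁ − p̂₂ = -0.48195.
SE = √(0.003332741 + 0.000054175) = √0.003386916 = 0.058197.
For 95% confidence, z* = 1.960. Margin = 1.960·0.058197 = 0.11407.
So the interval runs from -0.5960 to -0.3679.

(-0.5960, -0.3679)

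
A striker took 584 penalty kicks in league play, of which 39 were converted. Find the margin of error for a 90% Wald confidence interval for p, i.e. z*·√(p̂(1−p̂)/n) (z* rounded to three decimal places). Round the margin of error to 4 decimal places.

Sample proportion p̂ = 39/584 = 0.06678.
Standard error of p̂: √(0.062321/584) = √0.000106714 = 0.010330.
The 90% critical value is z* = 1.645.
Margin of error = z*·SE = 1.645 × 0.010330 = 0.0170.

ME = 0.0170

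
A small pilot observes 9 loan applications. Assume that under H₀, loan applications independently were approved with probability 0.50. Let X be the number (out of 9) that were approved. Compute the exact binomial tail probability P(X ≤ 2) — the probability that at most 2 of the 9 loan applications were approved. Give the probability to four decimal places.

X ~ Binomial(n=9, p=0.50).
P(X ≤ 2) = C(9,0)·0.50^0·0.50^9 + C(9,1)·0.50^1·0.50^8 + C(9,2)·0.50^2·0.50^7.
= 0.001953 + 0.017578 + 0.070312 = 0.0898.

P = 0.0898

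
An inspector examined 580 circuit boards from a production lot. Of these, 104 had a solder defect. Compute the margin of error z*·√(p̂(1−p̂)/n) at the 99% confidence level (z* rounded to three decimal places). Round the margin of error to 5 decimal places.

ME = 0.04103

Sample proportion p̂ = 104/580 = 0.17931.
SE = √(p̂(1−p̂)/n) = √(0.147158/580) = 0.015929.
z* = 2.576 at the 99% level.
ME = 2.576·0.015929 = 0.04103.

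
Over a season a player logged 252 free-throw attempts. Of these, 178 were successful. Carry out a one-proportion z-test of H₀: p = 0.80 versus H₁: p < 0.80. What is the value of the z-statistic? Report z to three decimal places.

z = -3.717

Sample proportion p̂ = 178/252 = 0.70635.
SE₀ = √(0.80·0.20/252) = 0.025198.
Test statistic: z = -0.09365/0.025198 = -3.717.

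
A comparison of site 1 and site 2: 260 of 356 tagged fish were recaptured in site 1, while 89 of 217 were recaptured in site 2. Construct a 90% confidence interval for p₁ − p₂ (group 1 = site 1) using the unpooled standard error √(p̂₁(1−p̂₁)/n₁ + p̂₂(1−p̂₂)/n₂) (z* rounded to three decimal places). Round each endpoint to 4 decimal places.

p̂₁ = 0.73034, p̂₂ = 0.41014, so the observed difference is 0.32020.
SE = √(0.000553216 + 0.001114861) = √0.001668077 = 0.040842.
z* = 1.645 at the 90% level. Margin = 1.645·0.040842 = 0.06719.
CI: 0.32020 ± 0.06719 = (0.2530, 0.3874).

(0.2530, 0.3874)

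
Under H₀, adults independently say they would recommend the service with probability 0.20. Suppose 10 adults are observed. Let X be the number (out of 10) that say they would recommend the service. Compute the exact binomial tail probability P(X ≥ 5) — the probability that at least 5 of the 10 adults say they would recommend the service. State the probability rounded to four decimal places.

P = 0.0328

X ~ Binomial(n=10, p=0.20).
P(X ≥ 5) = Σ_{j=5}^{10} C(10,j)·0.20^j·0.80^{10−j}.
= 0.026424 + 0.005505 + 0.000786 + 0.000074 + 0.000004 + 0.000000 = 0.0328.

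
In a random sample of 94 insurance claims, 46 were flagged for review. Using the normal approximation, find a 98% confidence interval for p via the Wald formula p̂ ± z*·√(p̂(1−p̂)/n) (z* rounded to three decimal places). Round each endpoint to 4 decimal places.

(0.3694, 0.6093)

With x = 46 successes in n = 94, p̂ = 0.48936.
Standard error of p̂: √(0.249887/94) = √0.002658370 = 0.051559.
The 98% critical value is z* = 2.326.
Margin = 2.326·0.051559 = 0.11993.
So the interval runs from 0.3694 to 0.6093.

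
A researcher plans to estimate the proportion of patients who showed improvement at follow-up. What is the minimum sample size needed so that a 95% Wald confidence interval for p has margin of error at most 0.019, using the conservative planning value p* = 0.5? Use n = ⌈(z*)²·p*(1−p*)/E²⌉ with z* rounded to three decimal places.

n = 2661

z* = 1.960 at the 95% level.
p*(1−p*) = 0.2500.
(z*)²·p*(1−p*)/E² = 3.841600·0.2500/0.000361 = 2660.388.
⌈2660.388⌉ = 2661.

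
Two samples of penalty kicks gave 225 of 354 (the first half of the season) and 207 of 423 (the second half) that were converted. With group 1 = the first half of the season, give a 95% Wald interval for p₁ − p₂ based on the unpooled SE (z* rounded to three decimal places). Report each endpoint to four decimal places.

p̂₁ = 225/354 = 0.63559, p̂₂ = 207/423 = 0.48936; p̂₁ − p̂₂ = 0.14623.
Unpooled SE = √(p̂₁(1−p̂₁)/n₁ + p̂₂(1−p̂₂)/n₂) = √(0.000654278 + 0.000590749) = 0.035285.
For 95% confidence, z* = 1.960. Margin = 1.960·0.035285 = 0.06916.
So the interval runs from 0.0771 to 0.2154.

(0.0771, 0.2154)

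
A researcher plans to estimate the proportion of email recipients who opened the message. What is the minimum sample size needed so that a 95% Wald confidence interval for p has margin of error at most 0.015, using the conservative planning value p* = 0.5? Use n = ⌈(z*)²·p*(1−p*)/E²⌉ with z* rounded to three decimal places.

z* = 1.960 at the 95% level.
p*(1−p*) = 0.2500.
Required n before rounding: 3.841600 × 0.2500 / 0.015² = 4268.444.
⌈4268.444⌉ = 4269.

n = 4269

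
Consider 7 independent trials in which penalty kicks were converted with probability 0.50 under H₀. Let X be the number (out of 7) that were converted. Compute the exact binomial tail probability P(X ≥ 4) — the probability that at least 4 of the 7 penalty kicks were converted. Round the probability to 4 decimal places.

X is binomial with n = 7 and p = 0.50.
P(X ≥ 4) = C(7,4)·0.50^4·0.50^3 + C(7,5)·0.50^5·0.50^2 + C(7,6)·0.50^6·0.50^1 + C(7,7)·0.50^7·0.50^0.
= 0.273438 + 0.164062 + 0.054688 + 0.007812 = 0.5000.

P = 0.5000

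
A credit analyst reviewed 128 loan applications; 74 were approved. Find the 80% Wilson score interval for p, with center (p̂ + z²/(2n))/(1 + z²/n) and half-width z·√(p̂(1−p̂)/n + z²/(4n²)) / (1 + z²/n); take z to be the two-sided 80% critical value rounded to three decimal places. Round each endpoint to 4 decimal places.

Here p̂ = 74/128 = 0.57812 and z = 1.282 (z² = 1.643524).
Denominator 1 + z²/n = 1 + 1.643524/128 = 1.012840.
Adjusted center: (0.57812 + z²/(2n))/1.012840 = 0.57713.
Radicand: p̂(1−p̂)/n + z²/(4n²) = 0.001905441 + 0.000025078 = 0.001930519.
Half-width = 1.282·√0.001930519/1.012840 = 0.05561.
Interval: 0.57713 ± 0.05561 → (0.5215, 0.6327).

(0.5215, 0.6327)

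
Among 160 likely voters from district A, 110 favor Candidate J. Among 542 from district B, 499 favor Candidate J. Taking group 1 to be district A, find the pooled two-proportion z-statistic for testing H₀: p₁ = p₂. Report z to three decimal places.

z = -7.644

p̂₁ = 110/160 = 0.68750, p̂₂ = 499/542 = 0.92066.
Pooled p̂ = (110+499)/(160+542) = 609/702 = 0.86752.
Pooled SE = √[0.1149280·0.00809502] ≈ 0.030502.
z = -0.23316/0.030502 = -7.644.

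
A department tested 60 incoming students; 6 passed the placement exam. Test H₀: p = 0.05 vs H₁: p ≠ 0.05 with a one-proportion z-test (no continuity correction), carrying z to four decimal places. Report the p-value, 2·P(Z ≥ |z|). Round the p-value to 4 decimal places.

Sample proportion p̂ = 6/60 = 0.10000.
Null standard error: √(0.05·0.95/60) = √0.000791667 = 0.028137.
Test statistic (full precision, shown to 4 dp): z = (6/60 − 0.05)/SE₀ ≈ 1.7770.
From the standard normal, 2·P(Z ≥ |z|) = 0.0756.

p-value = 0.0756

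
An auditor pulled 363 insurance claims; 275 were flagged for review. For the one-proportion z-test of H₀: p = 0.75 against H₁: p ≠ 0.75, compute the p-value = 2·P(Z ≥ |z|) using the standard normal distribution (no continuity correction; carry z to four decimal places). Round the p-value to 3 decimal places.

p-value = 0.739

With x = 275 successes in n = 363, p̂ = 0.75758.
SE₀ = √(0.75·0.25/363) = 0.022727.
Test statistic (full precision, shown to 4 dp): z = (275/363 − 0.75)/SE₀ ≈ 0.3333.
From the standard normal, 2·P(Z ≥ |z|) = 0.739.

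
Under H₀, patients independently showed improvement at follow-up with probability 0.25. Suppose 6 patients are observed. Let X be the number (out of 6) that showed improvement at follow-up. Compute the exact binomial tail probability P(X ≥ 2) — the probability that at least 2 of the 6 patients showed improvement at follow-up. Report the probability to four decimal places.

P = 0.4661

X ~ Binomial(n=6, p=0.25).
P(X ≥ 2) = Σ_{j=2}^{6} C(6,j)·0.25^j·0.75^{6−j}.
= 0.296631 + 0.131836 + 0.032959 + 0.004395 + 0.000244 = 0.4661.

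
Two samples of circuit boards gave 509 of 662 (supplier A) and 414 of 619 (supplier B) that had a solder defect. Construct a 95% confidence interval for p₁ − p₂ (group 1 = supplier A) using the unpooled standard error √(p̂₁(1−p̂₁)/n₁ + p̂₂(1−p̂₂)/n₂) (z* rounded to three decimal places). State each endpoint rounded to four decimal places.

p̂₁ = 0.76888, p̂₂ = 0.66882, so the observed difference is 0.10006.
Unpooled SE = √(p̂₁(1−p̂₁)/n₁ + p̂₂(1−p̂₂)/n₂) = √(0.000268433 + 0.000357835) = 0.025025.
For 95% confidence, z* = 1.960. Margin of error = 0.04905.
Interval: 0.10006 ± 0.04905 → (0.0510, 0.1491).

(0.0510, 0.1491)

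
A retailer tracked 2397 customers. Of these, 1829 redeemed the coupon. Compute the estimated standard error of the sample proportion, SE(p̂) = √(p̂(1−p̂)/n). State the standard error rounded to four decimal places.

p̂ = 1829/2397 = 0.76304.
p̂(1−p̂) = 0.76304·0.23696 = 0.180810.
SE = √(0.180810/2397) = 0.0087.

SE = 0.0087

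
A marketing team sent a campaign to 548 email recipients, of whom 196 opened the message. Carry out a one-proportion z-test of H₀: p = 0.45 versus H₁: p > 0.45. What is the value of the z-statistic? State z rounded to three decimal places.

z = -4.345

Sample proportion p̂ = 196/548 = 0.35766.
Under H₀, SE = √(p₀(1−p₀)/n) = √(0.45·0.55/548) = √0.000451642 = 0.021252.
z = (p̂ − p₀)/SE = (0.35766 − 0.45)/0.021252 = -4.345.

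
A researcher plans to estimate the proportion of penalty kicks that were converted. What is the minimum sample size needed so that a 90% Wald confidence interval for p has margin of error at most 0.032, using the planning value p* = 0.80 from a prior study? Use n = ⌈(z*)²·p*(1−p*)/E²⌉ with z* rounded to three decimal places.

n = 423

For 90% confidence, z* = 1.645.
p*(1−p*) = 0.80·0.20 = 0.1600.
(z*)²·p*(1−p*)/E² = 2.706025·0.1600/0.001024 = 422.816.
⌈422.816⌉ = 423.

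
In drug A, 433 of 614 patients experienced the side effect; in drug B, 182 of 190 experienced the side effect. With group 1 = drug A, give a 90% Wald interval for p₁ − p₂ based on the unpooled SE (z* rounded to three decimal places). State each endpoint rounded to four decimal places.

(-0.2913, -0.2141)

p̂₁ = 433/614 = 0.70521, p̂₂ = 182/190 = 0.95789; p̂₁ − p̂₂ = -0.25268.
Unpooled SE = √(p̂₁(1−p̂₁)/n₁ + p̂₂(1−p̂₂)/n₂) = √(0.000338580 + 0.000212276) = 0.023470.
For 90% confidence, z* = 1.645. Margin = 1.645·0.023470 = 0.03861.
CI: -0.25268 ± 0.03861 = (-0.2913, -0.2141).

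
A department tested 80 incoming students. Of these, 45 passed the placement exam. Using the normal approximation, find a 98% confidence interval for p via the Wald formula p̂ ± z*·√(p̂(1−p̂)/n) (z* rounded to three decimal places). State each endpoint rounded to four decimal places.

With x = 45 successes in n = 80, p̂ = 0.56250.
SE(p̂) = √(0.56250·0.43750/80) = 0.055463.
z* = 2.326 at the 98% level.
Margin = 2.326·0.055463 = 0.12901.
So the interval runs from 0.4335 to 0.6915.

(0.4335, 0.6915)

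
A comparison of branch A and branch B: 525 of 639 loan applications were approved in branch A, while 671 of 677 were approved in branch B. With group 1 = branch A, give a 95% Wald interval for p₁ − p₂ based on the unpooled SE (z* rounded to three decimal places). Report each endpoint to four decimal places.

(-0.2001, -0.1390)

p̂₁ = 0.82160, p̂₂ = 0.99114, so the observed difference is -0.16954.
Unpooled SE = √(p̂₁(1−p̂₁)/n₁ + p̂₂(1−p̂₂)/n₂) = √(0.000229383 + 0.000012975) = 0.015568.
For 95% confidence, z* = 1.960. Margin = 1.960·0.015568 = 0.03051.
So the interval runs from -0.2001 to -0.1390.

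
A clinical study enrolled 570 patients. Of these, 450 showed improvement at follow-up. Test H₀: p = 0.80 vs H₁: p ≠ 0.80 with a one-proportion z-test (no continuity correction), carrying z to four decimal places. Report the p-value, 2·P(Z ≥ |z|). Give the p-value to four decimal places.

p-value = 0.5298

p̂ = 450/570 = 0.78947.
SE₀ = √(0.80·0.20/570) = 0.016754.
z = (p̂ − p₀)/SE = (450/570 − 0.80)/0.016754 ≈ -0.6283.
p-value = 2·P(Z ≥ |z|) with z = -0.6283 → 0.5298.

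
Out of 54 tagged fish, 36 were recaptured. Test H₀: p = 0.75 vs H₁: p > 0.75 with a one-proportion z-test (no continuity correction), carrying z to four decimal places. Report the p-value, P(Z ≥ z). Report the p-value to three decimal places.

p-value = 0.921

p̂ = 36/54 = 0.66667.
Under H₀, SE = √(p₀(1−p₀)/n) = √(0.75·0.25/54) = √0.003472222 = 0.058926.
Test statistic (full precision, shown to 4 dp): z = (36/54 − 0.75)/SE₀ ≈ -1.4142.
From the standard normal, P(Z ≥ z) = 0.921.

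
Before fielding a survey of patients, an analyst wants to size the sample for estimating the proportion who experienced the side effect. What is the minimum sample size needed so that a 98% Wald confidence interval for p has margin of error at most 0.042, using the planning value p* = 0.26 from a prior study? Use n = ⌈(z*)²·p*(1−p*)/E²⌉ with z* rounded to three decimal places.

n = 591

The 98% critical value is z* = 2.326.
p*(1−p*) = 0.26·0.74 = 0.1924.
(z*)²·p*(1−p*)/E² = 5.410276·0.1924/0.001764 = 590.100.
Rounding up, n = 591.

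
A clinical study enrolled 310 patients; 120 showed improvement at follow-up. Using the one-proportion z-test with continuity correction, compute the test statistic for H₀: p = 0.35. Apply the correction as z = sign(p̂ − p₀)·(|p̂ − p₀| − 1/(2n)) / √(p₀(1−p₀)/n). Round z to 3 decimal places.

With x = 120 successes in n = 310, p̂ = 0.38710. p̂ − p₀ = 0.037097.
1/(2n) = 0.001613.
Corrected numerator: |0.037097| − 0.001613 = 0.035484.
Under H₀, SE = √(p₀(1−p₀)/n) = √(0.35·0.65/310) = √0.000733871 = 0.027090.
z = (+)0.035484/0.027090 = 1.310.

z = 1.310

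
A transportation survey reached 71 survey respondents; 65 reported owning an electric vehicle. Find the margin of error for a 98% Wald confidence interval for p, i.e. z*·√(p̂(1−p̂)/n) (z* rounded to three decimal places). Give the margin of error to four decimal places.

ME = 0.0768

Sample proportion p̂ = 65/71 = 0.91549.
Standard error of p̂: √(0.077366/71) = √0.001089656 = 0.033010.
For 98% confidence, z* = 2.326.
So ME = 0.0768.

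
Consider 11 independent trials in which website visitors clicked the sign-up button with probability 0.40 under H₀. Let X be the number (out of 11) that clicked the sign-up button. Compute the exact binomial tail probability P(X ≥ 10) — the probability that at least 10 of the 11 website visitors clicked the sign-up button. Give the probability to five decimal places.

P = 0.00073

X is binomial with n = 11 and p = 0.40.
P(X ≥ 10) = C(11,10)·0.40^10·0.60^1 + C(11,11)·0.40^11·0.60^0.
= 0.000692 + 0.000042 = 0.00073.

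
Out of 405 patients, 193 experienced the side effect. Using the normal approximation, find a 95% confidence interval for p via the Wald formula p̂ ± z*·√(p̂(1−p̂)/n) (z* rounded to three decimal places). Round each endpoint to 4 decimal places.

p̂ = 193/405 = 0.47654.
SE = √(p̂(1−p̂)/n) = √(0.249450/405) = 0.024818.
z* = 1.960 at the 95% level.
Margin = 1.960·0.024818 = 0.04864.
Interval: 0.47654 ± 0.04864 → (0.4279, 0.5252).

(0.4279, 0.5252)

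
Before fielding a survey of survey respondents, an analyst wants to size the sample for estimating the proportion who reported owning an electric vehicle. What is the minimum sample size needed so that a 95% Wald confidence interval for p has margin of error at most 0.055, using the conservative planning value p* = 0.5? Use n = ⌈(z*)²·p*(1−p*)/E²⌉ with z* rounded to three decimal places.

z* = 1.960 at the 95% level.
p*(1−p*) = 0.50·0.50 = 0.2500.
(z*)²·p*(1−p*)/E² = 3.841600·0.2500/0.003025 = 317.488.
⌈317.488⌉ = 318.

n = 318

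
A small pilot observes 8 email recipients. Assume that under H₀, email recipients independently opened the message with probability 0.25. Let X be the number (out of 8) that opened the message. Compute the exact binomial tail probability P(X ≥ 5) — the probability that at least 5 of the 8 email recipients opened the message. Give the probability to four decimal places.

P = 0.0273

X ~ Binomial(n=8, p=0.25).
P(X ≥ 5) = C(8,5)·0.25^5·0.75^3 + C(8,6)·0.25^6·0.75^2 + C(8,7)·0.25^7·0.75^1 + C(8,8)·0.25^8·0.75^0.
= 0.023071 + 0.003845 + 0.000366 + 0.000015 = 0.0273.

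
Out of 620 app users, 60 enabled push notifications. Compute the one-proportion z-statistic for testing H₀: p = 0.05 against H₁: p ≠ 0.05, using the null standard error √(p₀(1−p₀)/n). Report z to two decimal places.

With x = 60 successes in n = 620, p̂ = 0.09677.
Under H₀, SE = √(p₀(1−p₀)/n) = √(0.05·0.95/620) = √0.000076613 = 0.008753.
Test statistic: z = 0.04677/0.008753 = 5.34.

z = 5.34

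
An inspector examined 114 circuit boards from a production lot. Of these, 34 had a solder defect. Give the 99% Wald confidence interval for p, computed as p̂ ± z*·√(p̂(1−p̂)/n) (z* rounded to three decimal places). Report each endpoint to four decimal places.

p̂ = 34/114 = 0.29825.
Standard error of p̂: √(0.209295/114) = √0.001835923 = 0.042848.
The 99% critical value is z* = 2.576.
Margin = 2.576·0.042848 = 0.11038.
Interval: 0.29825 ± 0.11038 → (0.1879, 0.4086).

(0.1879, 0.4086)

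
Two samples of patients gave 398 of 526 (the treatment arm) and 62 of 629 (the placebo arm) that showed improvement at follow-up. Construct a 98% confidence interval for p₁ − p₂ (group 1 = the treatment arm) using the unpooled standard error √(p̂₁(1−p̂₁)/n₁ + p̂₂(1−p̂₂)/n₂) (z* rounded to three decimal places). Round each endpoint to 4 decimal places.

(0.6065, 0.7096)

p̂₁ = 398/526 = 0.75665, p̂₂ = 62/629 = 0.09857; p̂₁ − p̂₂ = 0.65808.
Unpooled SE = √(p̂₁(1−p̂₁)/n₁ + p̂₂(1−p̂₂)/n₂) = √(0.000350055 + 0.000141261) = 0.022166.
z* = 2.326 at the 98% level. Margin of error = 0.05156.
Interval: 0.65808 ± 0.05156 → (0.6065, 0.7096).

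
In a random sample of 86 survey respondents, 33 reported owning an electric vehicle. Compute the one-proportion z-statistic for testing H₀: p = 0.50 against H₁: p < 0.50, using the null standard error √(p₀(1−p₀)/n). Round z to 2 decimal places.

z = -2.16

The sample proportion is 33/86 = 0.38372.
Null standard error: √(0.50·0.50/86) = √0.002906977 = 0.053916.
z = (0.38372 − 0.50)/0.053916 = -0.11628/0.053916 = -2.16.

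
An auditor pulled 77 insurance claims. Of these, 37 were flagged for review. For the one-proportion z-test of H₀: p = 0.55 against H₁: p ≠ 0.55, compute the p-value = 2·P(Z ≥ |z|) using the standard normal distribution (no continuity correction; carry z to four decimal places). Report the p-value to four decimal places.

p-value = 0.2204

p̂ = 37/77 = 0.48052.
SE₀ = √(0.55·0.45/77) = 0.056695.
z = (p̂ − p₀)/SE = (37/77 − 0.55)/0.056695 ≈ -1.2255.
p-value = 2·P(Z ≥ |z|) with z = -1.2255 → 0.2204.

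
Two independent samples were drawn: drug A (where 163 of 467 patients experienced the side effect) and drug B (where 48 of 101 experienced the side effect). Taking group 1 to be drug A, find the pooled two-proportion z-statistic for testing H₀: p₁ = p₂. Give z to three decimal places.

z = -2.380

p̂₁ = 163/467 = 0.34904, p̂₂ = 48/101 = 0.47525.
Pooled p̂ = (163+48)/(467+101) = 211/568 = 0.37148.
Pooled SE = √[0.2334823·0.01204232] ≈ 0.053025.
z = (p̂₁ − p̂₂)/SE = (0.34904 − 0.47525)/0.053025 = -0.12621/0.053025 = -2.380.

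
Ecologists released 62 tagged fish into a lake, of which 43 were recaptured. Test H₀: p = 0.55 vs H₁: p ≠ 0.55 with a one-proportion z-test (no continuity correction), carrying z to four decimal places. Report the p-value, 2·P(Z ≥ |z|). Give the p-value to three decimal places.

With x = 43 successes in n = 62, p̂ = 0.69355.
Null standard error: √(0.55·0.45/62) = √0.003991935 = 0.063182.
Test statistic (full precision, shown to 4 dp): z = (43/62 − 0.55)/SE₀ ≈ 2.2720.
From the standard normal, 2·P(Z ≥ |z|) = 0.023.

p-value = 0.023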